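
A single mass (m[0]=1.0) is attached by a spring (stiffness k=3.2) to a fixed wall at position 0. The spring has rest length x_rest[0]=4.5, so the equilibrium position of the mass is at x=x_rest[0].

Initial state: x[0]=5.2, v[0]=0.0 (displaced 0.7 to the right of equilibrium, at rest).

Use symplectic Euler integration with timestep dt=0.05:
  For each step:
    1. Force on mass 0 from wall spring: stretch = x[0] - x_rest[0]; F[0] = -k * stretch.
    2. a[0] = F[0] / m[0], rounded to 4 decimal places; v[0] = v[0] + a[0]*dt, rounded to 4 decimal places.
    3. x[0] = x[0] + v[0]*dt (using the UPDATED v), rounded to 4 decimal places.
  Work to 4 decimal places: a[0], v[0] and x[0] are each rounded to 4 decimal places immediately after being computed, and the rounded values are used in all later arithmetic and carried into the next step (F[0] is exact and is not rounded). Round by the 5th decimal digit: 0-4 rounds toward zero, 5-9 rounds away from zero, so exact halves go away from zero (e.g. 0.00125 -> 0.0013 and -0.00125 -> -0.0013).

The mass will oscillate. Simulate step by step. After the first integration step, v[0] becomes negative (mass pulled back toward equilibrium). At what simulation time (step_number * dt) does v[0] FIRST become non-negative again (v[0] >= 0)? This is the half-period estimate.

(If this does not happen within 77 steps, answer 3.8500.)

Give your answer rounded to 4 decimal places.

Answer: 1.8000

Derivation:
Step 0: x=[5.2000] v=[0.0000]
Step 1: x=[5.1944] v=[-0.1120]
Step 2: x=[5.1832] v=[-0.2231]
Step 3: x=[5.1666] v=[-0.3324]
Step 4: x=[5.1446] v=[-0.4391]
Step 5: x=[5.1175] v=[-0.5422]
Step 6: x=[5.0855] v=[-0.6410]
Step 7: x=[5.0488] v=[-0.7347]
Step 8: x=[5.0077] v=[-0.8225]
Step 9: x=[4.9625] v=[-0.9037]
Step 10: x=[4.9136] v=[-0.9777]
Step 11: x=[4.8614] v=[-1.0439]
Step 12: x=[4.8063] v=[-1.1017]
Step 13: x=[4.7488] v=[-1.1507]
Step 14: x=[4.6893] v=[-1.1905]
Step 15: x=[4.6283] v=[-1.2208]
Step 16: x=[4.5662] v=[-1.2413]
Step 17: x=[4.5036] v=[-1.2519]
Step 18: x=[4.4410] v=[-1.2525]
Step 19: x=[4.3788] v=[-1.2431]
Step 20: x=[4.3176] v=[-1.2237]
Step 21: x=[4.2579] v=[-1.1945]
Step 22: x=[4.2001] v=[-1.1558]
Step 23: x=[4.1447] v=[-1.1078]
Step 24: x=[4.0922] v=[-1.0510]
Step 25: x=[4.0429] v=[-0.9858]
Step 26: x=[3.9973] v=[-0.9127]
Step 27: x=[3.9557] v=[-0.8323]
Step 28: x=[3.9184] v=[-0.7452]
Step 29: x=[3.8858] v=[-0.6521]
Step 30: x=[3.8581] v=[-0.5538]
Step 31: x=[3.8355] v=[-0.4511]
Step 32: x=[3.8183] v=[-0.3448]
Step 33: x=[3.8065] v=[-0.2357]
Step 34: x=[3.8003] v=[-0.1247]
Step 35: x=[3.7997] v=[-0.0128]
Step 36: x=[3.8047] v=[0.0993]
First v>=0 after going negative at step 36, time=1.8000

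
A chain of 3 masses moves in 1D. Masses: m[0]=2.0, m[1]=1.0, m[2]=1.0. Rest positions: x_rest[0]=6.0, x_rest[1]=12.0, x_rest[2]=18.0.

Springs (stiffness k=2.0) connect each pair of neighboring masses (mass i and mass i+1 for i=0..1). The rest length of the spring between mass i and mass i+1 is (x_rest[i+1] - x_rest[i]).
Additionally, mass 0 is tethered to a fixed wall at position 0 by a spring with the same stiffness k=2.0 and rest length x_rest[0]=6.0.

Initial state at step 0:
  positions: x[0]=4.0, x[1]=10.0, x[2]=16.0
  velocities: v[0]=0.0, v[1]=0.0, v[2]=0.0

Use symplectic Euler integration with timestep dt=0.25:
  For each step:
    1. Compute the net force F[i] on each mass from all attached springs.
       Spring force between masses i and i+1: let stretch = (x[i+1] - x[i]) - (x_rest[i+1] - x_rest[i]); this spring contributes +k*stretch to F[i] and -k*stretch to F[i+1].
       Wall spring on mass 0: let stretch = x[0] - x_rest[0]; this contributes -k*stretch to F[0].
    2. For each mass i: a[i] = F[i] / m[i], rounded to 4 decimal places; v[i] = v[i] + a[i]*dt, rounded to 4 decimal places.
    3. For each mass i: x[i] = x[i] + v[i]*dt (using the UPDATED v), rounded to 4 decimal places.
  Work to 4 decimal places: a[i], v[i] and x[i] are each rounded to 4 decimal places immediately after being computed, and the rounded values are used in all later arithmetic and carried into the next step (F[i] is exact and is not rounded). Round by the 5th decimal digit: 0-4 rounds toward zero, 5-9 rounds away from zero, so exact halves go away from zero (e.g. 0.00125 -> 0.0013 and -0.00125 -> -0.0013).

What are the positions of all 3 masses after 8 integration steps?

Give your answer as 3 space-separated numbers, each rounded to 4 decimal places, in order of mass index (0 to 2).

Step 0: x=[4.0000 10.0000 16.0000] v=[0.0000 0.0000 0.0000]
Step 1: x=[4.1250 10.0000 16.0000] v=[0.5000 0.0000 0.0000]
Step 2: x=[4.3594 10.0156 16.0000] v=[0.9375 0.0625 0.0000]
Step 3: x=[4.6748 10.0723 16.0020] v=[1.2617 0.2266 0.0078]
Step 4: x=[5.0354 10.1955 16.0128] v=[1.4424 0.4927 0.0430]
Step 5: x=[5.4038 10.4008 16.0464] v=[1.4736 0.8213 0.1344]
Step 6: x=[5.7468 10.6872 16.1243] v=[1.3719 1.1456 0.3116]
Step 7: x=[6.0394 11.0357 16.2726] v=[1.1703 1.3940 0.5931]
Step 8: x=[6.2668 11.4143 16.5163] v=[0.9095 1.5143 0.9747]

Answer: 6.2668 11.4143 16.5163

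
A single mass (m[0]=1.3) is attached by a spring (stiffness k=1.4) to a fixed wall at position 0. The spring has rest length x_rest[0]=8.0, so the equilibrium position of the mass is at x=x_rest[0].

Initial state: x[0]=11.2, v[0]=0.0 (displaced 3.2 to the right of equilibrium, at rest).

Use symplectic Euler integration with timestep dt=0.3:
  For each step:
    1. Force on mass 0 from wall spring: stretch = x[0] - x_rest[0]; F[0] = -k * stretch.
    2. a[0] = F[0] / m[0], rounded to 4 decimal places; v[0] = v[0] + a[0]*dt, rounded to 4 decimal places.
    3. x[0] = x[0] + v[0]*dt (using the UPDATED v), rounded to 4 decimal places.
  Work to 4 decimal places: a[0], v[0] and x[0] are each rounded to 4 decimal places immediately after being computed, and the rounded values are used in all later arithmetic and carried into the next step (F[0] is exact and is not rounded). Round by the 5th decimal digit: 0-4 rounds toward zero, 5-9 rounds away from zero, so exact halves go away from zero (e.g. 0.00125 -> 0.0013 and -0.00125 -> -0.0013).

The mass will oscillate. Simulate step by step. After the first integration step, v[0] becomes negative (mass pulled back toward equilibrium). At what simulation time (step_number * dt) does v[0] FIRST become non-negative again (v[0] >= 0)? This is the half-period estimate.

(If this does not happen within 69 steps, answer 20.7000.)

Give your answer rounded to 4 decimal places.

Answer: 3.3000

Derivation:
Step 0: x=[11.2000] v=[0.0000]
Step 1: x=[10.8898] v=[-1.0339]
Step 2: x=[10.2996] v=[-1.9675]
Step 3: x=[9.4865] v=[-2.7105]
Step 4: x=[8.5293] v=[-3.1907]
Step 5: x=[7.5208] v=[-3.3617]
Step 6: x=[6.5587] v=[-3.2069]
Step 7: x=[5.7363] v=[-2.7412]
Step 8: x=[5.1333] v=[-2.0099]
Step 9: x=[4.8082] v=[-1.0837]
Step 10: x=[4.7925] v=[-0.0525]
Step 11: x=[5.0876] v=[0.9838]
First v>=0 after going negative at step 11, time=3.3000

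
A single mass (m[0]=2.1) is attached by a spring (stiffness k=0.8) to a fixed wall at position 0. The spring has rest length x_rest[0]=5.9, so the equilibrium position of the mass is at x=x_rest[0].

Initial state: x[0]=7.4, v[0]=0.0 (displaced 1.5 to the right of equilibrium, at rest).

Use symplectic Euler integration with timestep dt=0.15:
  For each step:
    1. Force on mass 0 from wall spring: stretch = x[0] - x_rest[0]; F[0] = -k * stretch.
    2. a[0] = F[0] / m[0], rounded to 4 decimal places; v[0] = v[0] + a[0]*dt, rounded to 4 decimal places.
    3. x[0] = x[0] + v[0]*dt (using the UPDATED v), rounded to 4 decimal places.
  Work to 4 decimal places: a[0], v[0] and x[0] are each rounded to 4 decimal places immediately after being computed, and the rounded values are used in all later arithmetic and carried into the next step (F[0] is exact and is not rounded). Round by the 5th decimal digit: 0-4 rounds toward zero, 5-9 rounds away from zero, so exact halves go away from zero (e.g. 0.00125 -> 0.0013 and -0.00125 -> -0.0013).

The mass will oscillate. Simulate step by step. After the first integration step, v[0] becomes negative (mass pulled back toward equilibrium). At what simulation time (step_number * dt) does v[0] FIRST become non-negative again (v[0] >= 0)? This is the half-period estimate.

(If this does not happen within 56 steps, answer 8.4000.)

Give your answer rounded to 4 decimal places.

Answer: 5.1000

Derivation:
Step 0: x=[7.4000] v=[0.0000]
Step 1: x=[7.3871] v=[-0.0857]
Step 2: x=[7.3615] v=[-0.1707]
Step 3: x=[7.3234] v=[-0.2542]
Step 4: x=[7.2731] v=[-0.3355]
Step 5: x=[7.2110] v=[-0.4140]
Step 6: x=[7.1377] v=[-0.4889]
Step 7: x=[7.0538] v=[-0.5596]
Step 8: x=[6.9600] v=[-0.6255]
Step 9: x=[6.8571] v=[-0.6861]
Step 10: x=[6.7460] v=[-0.7408]
Step 11: x=[6.6276] v=[-0.7891]
Step 12: x=[6.5030] v=[-0.8307]
Step 13: x=[6.3732] v=[-0.8652]
Step 14: x=[6.2394] v=[-0.8922]
Step 15: x=[6.1027] v=[-0.9116]
Step 16: x=[5.9642] v=[-0.9232]
Step 17: x=[5.8252] v=[-0.9269]
Step 18: x=[5.6868] v=[-0.9226]
Step 19: x=[5.5502] v=[-0.9104]
Step 20: x=[5.4166] v=[-0.8904]
Step 21: x=[5.2872] v=[-0.8628]
Step 22: x=[5.1630] v=[-0.8278]
Step 23: x=[5.0451] v=[-0.7857]
Step 24: x=[4.9346] v=[-0.7368]
Step 25: x=[4.8324] v=[-0.6816]
Step 26: x=[4.7393] v=[-0.6206]
Step 27: x=[4.6562] v=[-0.5543]
Step 28: x=[4.5837] v=[-0.4832]
Step 29: x=[4.5225] v=[-0.4080]
Step 30: x=[4.4731] v=[-0.3293]
Step 31: x=[4.4359] v=[-0.2478]
Step 32: x=[4.4113] v=[-0.1641]
Step 33: x=[4.3995] v=[-0.0790]
Step 34: x=[4.4005] v=[0.0067]
First v>=0 after going negative at step 34, time=5.1000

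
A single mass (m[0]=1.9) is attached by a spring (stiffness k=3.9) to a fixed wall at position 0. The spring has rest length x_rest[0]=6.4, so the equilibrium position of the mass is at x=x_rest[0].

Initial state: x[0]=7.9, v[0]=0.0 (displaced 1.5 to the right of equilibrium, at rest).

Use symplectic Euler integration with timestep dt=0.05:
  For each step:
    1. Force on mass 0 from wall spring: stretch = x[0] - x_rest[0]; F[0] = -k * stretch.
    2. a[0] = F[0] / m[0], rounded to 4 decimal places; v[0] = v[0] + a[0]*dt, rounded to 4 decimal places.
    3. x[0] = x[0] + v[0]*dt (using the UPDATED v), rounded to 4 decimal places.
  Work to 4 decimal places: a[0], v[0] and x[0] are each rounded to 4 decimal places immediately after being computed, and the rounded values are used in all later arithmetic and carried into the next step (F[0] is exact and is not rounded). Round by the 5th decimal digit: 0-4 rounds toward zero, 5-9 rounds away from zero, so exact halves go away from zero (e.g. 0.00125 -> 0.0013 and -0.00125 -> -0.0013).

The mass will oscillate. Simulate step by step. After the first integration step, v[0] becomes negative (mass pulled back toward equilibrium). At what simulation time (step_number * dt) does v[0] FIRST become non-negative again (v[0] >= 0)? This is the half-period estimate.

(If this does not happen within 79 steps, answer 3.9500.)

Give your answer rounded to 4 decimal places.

Answer: 2.2000

Derivation:
Step 0: x=[7.9000] v=[0.0000]
Step 1: x=[7.8923] v=[-0.1539]
Step 2: x=[7.8769] v=[-0.3071]
Step 3: x=[7.8540] v=[-0.4587]
Step 4: x=[7.8236] v=[-0.6079]
Step 5: x=[7.7859] v=[-0.7540]
Step 6: x=[7.7411] v=[-0.8962]
Step 7: x=[7.6894] v=[-1.0338]
Step 8: x=[7.6311] v=[-1.1661]
Step 9: x=[7.5665] v=[-1.2925]
Step 10: x=[7.4959] v=[-1.4122]
Step 11: x=[7.4197] v=[-1.5247]
Step 12: x=[7.3382] v=[-1.6294]
Step 13: x=[7.2519] v=[-1.7257]
Step 14: x=[7.1612] v=[-1.8131]
Step 15: x=[7.0666] v=[-1.8912]
Step 16: x=[6.9686] v=[-1.9596]
Step 17: x=[6.8677] v=[-2.0180]
Step 18: x=[6.7644] v=[-2.0660]
Step 19: x=[6.6592] v=[-2.1034]
Step 20: x=[6.5527] v=[-2.1300]
Step 21: x=[6.4454] v=[-2.1457]
Step 22: x=[6.3379] v=[-2.1504]
Step 23: x=[6.2307] v=[-2.1440]
Step 24: x=[6.1244] v=[-2.1266]
Step 25: x=[6.0195] v=[-2.0983]
Step 26: x=[5.9165] v=[-2.0593]
Step 27: x=[5.8160] v=[-2.0097]
Step 28: x=[5.7185] v=[-1.9498]
Step 29: x=[5.6245] v=[-1.8799]
Step 30: x=[5.5345] v=[-1.8003]
Step 31: x=[5.4489] v=[-1.7115]
Step 32: x=[5.3682] v=[-1.6139]
Step 33: x=[5.2928] v=[-1.5080]
Step 34: x=[5.2231] v=[-1.3944]
Step 35: x=[5.1594] v=[-1.2736]
Step 36: x=[5.1021] v=[-1.1463]
Step 37: x=[5.0514] v=[-1.0131]
Step 38: x=[5.0077] v=[-0.8747]
Step 39: x=[4.9711] v=[-0.7318]
Step 40: x=[4.9418] v=[-0.5852]
Step 41: x=[4.9200] v=[-0.4355]
Step 42: x=[4.9058] v=[-0.2836]
Step 43: x=[4.8993] v=[-0.1303]
Step 44: x=[4.9005] v=[0.0237]
First v>=0 after going negative at step 44, time=2.2000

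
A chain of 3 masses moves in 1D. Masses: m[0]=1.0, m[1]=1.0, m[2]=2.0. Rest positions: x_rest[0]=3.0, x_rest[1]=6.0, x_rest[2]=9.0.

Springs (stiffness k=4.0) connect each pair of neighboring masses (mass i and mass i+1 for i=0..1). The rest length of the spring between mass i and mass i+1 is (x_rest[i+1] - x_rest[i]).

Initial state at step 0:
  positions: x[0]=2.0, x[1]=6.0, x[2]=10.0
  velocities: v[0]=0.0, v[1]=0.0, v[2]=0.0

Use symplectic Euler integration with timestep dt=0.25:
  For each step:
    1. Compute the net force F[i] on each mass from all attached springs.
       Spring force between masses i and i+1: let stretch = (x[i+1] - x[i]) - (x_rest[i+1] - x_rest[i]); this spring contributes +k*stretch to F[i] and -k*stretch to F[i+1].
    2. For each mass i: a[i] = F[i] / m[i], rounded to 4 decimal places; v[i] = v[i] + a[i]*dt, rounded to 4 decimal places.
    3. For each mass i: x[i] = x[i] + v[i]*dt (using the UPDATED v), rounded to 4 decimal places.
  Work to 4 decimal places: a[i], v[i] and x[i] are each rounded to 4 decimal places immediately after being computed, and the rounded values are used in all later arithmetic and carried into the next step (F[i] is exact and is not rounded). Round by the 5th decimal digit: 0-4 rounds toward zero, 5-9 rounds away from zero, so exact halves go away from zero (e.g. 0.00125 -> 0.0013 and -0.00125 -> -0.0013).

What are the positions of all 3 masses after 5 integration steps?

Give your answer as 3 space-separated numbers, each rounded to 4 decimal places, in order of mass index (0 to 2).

Step 0: x=[2.0000 6.0000 10.0000] v=[0.0000 0.0000 0.0000]
Step 1: x=[2.2500 6.0000 9.8750] v=[1.0000 0.0000 -0.5000]
Step 2: x=[2.6875 6.0313 9.6406] v=[1.7500 0.1250 -0.9375]
Step 3: x=[3.2110 6.1289 9.3301] v=[2.0938 0.3905 -1.2422]
Step 4: x=[3.7139 6.2974 8.9944] v=[2.0117 0.6738 -1.3428]
Step 5: x=[4.1127 6.4942 8.6966] v=[1.5952 0.7873 -1.1913]

Answer: 4.1127 6.4942 8.6966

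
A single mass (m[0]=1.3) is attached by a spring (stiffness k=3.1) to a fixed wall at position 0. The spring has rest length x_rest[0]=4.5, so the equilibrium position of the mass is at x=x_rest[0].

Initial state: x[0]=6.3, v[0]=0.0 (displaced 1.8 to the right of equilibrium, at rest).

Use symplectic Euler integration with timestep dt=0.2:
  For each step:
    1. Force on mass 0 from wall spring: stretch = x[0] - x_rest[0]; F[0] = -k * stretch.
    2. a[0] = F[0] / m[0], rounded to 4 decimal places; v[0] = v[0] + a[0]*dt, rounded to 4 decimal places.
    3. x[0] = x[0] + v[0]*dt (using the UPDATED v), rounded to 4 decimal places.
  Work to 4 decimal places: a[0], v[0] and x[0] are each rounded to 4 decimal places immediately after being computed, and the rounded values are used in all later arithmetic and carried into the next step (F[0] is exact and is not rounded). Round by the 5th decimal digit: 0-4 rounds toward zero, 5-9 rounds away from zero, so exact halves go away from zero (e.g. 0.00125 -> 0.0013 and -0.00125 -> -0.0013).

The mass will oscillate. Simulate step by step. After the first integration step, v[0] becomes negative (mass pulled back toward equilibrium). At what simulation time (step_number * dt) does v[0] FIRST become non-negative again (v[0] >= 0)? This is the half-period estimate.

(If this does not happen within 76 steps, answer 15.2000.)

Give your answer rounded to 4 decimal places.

Answer: 2.2000

Derivation:
Step 0: x=[6.3000] v=[0.0000]
Step 1: x=[6.1283] v=[-0.8585]
Step 2: x=[5.8013] v=[-1.6351]
Step 3: x=[5.3502] v=[-2.2557]
Step 4: x=[4.8180] v=[-2.6612]
Step 5: x=[4.2554] v=[-2.8129]
Step 6: x=[3.7162] v=[-2.6962]
Step 7: x=[3.2517] v=[-2.3224]
Step 8: x=[2.9063] v=[-1.7271]
Step 9: x=[2.7129] v=[-0.9670]
Step 10: x=[2.6900] v=[-0.1147]
Step 11: x=[2.8397] v=[0.7485]
First v>=0 after going negative at step 11, time=2.2000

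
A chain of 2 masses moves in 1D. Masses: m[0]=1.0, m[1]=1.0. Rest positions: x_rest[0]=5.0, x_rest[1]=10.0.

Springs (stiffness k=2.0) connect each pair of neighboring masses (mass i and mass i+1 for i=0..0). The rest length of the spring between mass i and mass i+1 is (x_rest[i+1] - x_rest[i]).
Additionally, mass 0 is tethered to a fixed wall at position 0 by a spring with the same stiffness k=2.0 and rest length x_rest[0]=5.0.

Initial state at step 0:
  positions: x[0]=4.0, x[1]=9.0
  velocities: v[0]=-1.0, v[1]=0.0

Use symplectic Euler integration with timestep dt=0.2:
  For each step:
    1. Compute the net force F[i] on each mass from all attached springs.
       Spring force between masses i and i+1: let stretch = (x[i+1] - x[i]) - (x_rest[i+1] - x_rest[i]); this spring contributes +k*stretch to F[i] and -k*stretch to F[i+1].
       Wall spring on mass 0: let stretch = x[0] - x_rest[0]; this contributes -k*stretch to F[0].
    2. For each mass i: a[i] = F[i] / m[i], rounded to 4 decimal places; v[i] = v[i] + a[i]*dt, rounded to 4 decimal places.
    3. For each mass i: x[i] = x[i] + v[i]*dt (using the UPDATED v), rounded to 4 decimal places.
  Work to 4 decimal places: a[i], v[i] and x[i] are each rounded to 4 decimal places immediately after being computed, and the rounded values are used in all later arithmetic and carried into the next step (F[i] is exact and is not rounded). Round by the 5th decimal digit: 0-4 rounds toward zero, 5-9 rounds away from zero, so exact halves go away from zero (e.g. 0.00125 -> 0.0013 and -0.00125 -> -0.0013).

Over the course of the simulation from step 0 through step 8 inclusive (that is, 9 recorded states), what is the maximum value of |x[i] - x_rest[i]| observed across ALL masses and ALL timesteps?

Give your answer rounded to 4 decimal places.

Step 0: x=[4.0000 9.0000] v=[-1.0000 0.0000]
Step 1: x=[3.8800 9.0000] v=[-0.6000 0.0000]
Step 2: x=[3.8592 8.9904] v=[-0.1040 -0.0480]
Step 3: x=[3.9402 8.9703] v=[0.4048 -0.1005]
Step 4: x=[4.1084 8.9478] v=[0.8408 -0.1125]
Step 5: x=[4.3350 8.9381] v=[1.1332 -0.0483]
Step 6: x=[4.5831 8.9602] v=[1.2404 0.1105]
Step 7: x=[4.8147 9.0321] v=[1.1580 0.3597]
Step 8: x=[4.9985 9.1666] v=[0.9191 0.6727]
Max displacement = 1.1408

Answer: 1.1408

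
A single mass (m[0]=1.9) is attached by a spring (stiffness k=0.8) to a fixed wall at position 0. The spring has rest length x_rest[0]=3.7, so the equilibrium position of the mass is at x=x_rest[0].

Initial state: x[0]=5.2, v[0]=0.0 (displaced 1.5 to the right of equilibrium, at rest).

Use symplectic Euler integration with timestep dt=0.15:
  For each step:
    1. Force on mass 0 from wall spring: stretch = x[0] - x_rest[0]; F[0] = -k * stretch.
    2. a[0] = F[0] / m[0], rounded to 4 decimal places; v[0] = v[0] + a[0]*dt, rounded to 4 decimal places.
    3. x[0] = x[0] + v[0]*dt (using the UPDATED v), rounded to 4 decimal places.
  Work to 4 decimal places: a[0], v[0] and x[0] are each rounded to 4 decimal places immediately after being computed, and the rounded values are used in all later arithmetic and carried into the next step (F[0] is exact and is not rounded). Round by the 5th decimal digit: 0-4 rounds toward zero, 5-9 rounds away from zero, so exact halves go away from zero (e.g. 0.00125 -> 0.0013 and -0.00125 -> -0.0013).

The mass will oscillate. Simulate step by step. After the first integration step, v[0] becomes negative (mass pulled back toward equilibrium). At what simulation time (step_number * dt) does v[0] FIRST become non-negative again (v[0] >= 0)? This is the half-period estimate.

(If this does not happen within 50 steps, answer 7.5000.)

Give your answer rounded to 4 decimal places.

Step 0: x=[5.2000] v=[0.0000]
Step 1: x=[5.1858] v=[-0.0947]
Step 2: x=[5.1575] v=[-0.1885]
Step 3: x=[5.1154] v=[-0.2806]
Step 4: x=[5.0599] v=[-0.3700]
Step 5: x=[4.9915] v=[-0.4559]
Step 6: x=[4.9109] v=[-0.5375]
Step 7: x=[4.8188] v=[-0.6140]
Step 8: x=[4.7161] v=[-0.6847]
Step 9: x=[4.6038] v=[-0.7489]
Step 10: x=[4.4829] v=[-0.8060]
Step 11: x=[4.3546] v=[-0.8554]
Step 12: x=[4.2201] v=[-0.8967]
Step 13: x=[4.0807] v=[-0.9296]
Step 14: x=[3.9377] v=[-0.9536]
Step 15: x=[3.7924] v=[-0.9686]
Step 16: x=[3.6462] v=[-0.9744]
Step 17: x=[3.5006] v=[-0.9710]
Step 18: x=[3.3568] v=[-0.9584]
Step 19: x=[3.2163] v=[-0.9367]
Step 20: x=[3.0804] v=[-0.9061]
Step 21: x=[2.9504] v=[-0.8670]
Step 22: x=[2.8274] v=[-0.8197]
Step 23: x=[2.7127] v=[-0.7646]
Step 24: x=[2.6074] v=[-0.7022]
Step 25: x=[2.5124] v=[-0.6332]
Step 26: x=[2.4287] v=[-0.5582]
Step 27: x=[2.3570] v=[-0.4779]
Step 28: x=[2.2980] v=[-0.3931]
Step 29: x=[2.2523] v=[-0.3046]
Step 30: x=[2.2203] v=[-0.2132]
Step 31: x=[2.2023] v=[-0.1198]
Step 32: x=[2.1985] v=[-0.0252]
Step 33: x=[2.2089] v=[0.0696]
First v>=0 after going negative at step 33, time=4.9500

Answer: 4.9500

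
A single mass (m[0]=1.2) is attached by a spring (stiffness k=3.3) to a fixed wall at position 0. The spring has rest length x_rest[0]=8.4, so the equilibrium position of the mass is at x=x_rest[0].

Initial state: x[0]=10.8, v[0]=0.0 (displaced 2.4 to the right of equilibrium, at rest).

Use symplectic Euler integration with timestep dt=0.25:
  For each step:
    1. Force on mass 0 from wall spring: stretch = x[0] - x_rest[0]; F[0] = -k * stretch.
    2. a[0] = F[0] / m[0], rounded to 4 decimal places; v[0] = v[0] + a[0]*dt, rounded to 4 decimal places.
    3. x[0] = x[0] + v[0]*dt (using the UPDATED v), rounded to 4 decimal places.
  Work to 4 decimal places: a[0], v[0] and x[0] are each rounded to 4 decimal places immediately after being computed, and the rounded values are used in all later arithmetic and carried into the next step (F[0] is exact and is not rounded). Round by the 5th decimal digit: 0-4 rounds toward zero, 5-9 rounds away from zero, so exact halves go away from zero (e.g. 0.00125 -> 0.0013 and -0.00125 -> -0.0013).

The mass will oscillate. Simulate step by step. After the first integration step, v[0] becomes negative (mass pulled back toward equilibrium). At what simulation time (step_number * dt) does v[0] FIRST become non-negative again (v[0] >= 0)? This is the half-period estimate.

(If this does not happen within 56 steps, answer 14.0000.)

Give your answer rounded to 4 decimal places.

Step 0: x=[10.8000] v=[0.0000]
Step 1: x=[10.3875] v=[-1.6500]
Step 2: x=[9.6334] v=[-3.0164]
Step 3: x=[8.6673] v=[-3.8644]
Step 4: x=[7.6553] v=[-4.0482]
Step 5: x=[6.7713] v=[-3.5362]
Step 6: x=[6.1672] v=[-2.4165]
Step 7: x=[5.9468] v=[-0.8815]
Step 8: x=[6.1481] v=[0.8051]
First v>=0 after going negative at step 8, time=2.0000

Answer: 2.0000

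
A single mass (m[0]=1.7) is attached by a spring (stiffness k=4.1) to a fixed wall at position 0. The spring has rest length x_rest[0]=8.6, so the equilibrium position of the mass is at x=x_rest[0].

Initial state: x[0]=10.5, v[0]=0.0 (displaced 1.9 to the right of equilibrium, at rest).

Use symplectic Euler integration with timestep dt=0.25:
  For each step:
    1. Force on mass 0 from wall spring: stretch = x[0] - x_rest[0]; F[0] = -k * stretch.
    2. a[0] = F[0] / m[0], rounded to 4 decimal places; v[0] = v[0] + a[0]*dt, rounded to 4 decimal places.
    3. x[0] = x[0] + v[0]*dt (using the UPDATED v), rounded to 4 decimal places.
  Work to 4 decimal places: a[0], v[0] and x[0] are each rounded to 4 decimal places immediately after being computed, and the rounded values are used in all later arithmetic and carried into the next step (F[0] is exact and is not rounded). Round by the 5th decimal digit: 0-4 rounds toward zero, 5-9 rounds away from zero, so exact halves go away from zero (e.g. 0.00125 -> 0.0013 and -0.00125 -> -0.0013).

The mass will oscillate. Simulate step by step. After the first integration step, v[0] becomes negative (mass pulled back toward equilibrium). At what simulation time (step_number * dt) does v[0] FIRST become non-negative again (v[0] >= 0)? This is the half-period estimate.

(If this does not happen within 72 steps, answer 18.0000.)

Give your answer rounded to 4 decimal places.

Answer: 2.2500

Derivation:
Step 0: x=[10.5000] v=[0.0000]
Step 1: x=[10.2136] v=[-1.1456]
Step 2: x=[9.6840] v=[-2.1185]
Step 3: x=[8.9910] v=[-2.7721]
Step 4: x=[8.2390] v=[-3.0079]
Step 5: x=[7.5414] v=[-2.7903]
Step 6: x=[7.0034] v=[-2.1520]
Step 7: x=[6.7061] v=[-1.1894]
Step 8: x=[6.6942] v=[-0.0475]
Step 9: x=[6.9696] v=[1.1016]
First v>=0 after going negative at step 9, time=2.2500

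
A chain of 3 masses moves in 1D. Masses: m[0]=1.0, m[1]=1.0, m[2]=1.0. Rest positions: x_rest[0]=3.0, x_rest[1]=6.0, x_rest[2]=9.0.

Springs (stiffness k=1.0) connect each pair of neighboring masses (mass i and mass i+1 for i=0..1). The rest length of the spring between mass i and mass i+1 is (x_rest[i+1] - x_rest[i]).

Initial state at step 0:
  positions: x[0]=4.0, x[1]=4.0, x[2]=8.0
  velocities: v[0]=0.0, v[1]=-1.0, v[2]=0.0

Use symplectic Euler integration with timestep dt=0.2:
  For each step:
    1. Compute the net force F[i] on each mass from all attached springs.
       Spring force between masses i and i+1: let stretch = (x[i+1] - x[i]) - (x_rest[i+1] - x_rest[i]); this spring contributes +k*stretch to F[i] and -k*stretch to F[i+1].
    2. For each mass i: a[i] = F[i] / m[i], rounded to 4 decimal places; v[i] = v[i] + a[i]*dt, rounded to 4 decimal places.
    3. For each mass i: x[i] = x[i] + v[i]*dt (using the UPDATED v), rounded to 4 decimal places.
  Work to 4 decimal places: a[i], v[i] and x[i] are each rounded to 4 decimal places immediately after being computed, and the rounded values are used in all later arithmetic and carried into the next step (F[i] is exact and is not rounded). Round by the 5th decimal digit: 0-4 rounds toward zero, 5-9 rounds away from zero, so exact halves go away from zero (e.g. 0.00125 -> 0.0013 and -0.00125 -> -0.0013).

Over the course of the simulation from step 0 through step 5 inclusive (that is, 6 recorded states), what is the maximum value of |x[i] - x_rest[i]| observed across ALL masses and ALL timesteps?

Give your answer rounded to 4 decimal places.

Answer: 2.0400

Derivation:
Step 0: x=[4.0000 4.0000 8.0000] v=[0.0000 -1.0000 0.0000]
Step 1: x=[3.8800 3.9600 7.9600] v=[-0.6000 -0.2000 -0.2000]
Step 2: x=[3.6432 4.0768 7.8800] v=[-1.1840 0.5840 -0.4000]
Step 3: x=[3.3037 4.3284 7.7679] v=[-1.6973 1.2579 -0.5606]
Step 4: x=[2.8852 4.6766 7.6382] v=[-2.0924 1.7409 -0.6485]
Step 5: x=[2.4184 5.0716 7.5100] v=[-2.3341 1.9749 -0.6408]
Max displacement = 2.0400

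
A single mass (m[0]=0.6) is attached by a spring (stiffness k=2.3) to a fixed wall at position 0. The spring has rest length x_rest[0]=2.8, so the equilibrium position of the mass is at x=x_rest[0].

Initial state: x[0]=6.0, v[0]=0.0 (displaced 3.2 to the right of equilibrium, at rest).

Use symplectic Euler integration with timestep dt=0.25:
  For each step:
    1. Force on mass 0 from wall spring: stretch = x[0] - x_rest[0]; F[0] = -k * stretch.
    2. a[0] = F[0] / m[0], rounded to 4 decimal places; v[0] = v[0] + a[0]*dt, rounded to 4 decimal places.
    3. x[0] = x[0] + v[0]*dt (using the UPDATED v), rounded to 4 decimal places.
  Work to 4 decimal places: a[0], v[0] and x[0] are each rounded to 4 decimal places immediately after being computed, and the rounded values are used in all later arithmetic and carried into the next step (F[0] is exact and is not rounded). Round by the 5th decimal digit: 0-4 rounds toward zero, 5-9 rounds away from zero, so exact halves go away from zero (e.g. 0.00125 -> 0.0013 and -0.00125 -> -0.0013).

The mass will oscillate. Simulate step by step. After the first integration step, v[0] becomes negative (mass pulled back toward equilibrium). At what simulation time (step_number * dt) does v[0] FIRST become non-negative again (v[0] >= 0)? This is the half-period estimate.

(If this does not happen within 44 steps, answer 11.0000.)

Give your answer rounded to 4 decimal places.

Answer: 1.7500

Derivation:
Step 0: x=[6.0000] v=[0.0000]
Step 1: x=[5.2333] v=[-3.0667]
Step 2: x=[3.8837] v=[-5.3986]
Step 3: x=[2.2744] v=[-6.4372]
Step 4: x=[0.7910] v=[-5.9335]
Step 5: x=[-0.2111] v=[-4.0082]
Step 6: x=[-0.4918] v=[-1.1226]
Step 7: x=[0.0162] v=[2.0321]
First v>=0 after going negative at step 7, time=1.7500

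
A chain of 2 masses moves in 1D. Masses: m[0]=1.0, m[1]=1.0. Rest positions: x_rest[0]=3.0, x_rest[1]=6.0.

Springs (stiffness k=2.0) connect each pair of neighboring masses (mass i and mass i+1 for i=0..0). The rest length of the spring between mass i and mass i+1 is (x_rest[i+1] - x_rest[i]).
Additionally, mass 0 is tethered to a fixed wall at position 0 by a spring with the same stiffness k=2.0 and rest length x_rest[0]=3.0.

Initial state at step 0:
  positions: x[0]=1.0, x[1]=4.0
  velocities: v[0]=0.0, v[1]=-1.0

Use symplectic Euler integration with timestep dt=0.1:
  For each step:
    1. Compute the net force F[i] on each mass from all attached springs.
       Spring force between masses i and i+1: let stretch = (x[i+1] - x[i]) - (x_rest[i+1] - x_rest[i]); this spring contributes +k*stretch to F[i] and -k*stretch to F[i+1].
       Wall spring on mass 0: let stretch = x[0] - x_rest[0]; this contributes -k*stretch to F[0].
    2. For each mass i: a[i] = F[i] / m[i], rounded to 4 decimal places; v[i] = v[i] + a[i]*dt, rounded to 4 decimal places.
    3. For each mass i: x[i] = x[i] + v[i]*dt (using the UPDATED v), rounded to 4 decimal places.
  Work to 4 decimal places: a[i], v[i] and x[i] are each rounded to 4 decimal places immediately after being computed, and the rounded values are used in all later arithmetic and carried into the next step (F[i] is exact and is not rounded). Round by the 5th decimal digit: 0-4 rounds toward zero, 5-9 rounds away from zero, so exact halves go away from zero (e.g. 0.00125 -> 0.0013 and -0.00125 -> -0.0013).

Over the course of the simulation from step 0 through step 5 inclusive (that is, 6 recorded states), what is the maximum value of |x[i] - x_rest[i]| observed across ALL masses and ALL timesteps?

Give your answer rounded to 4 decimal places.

Answer: 2.4350

Derivation:
Step 0: x=[1.0000 4.0000] v=[0.0000 -1.0000]
Step 1: x=[1.0400 3.9000] v=[0.4000 -1.0000]
Step 2: x=[1.1164 3.8028] v=[0.7640 -0.9720]
Step 3: x=[1.2242 3.7119] v=[1.0780 -0.9093]
Step 4: x=[1.3573 3.6312] v=[1.3307 -0.8068]
Step 5: x=[1.5087 3.5650] v=[1.5140 -0.6616]
Max displacement = 2.4350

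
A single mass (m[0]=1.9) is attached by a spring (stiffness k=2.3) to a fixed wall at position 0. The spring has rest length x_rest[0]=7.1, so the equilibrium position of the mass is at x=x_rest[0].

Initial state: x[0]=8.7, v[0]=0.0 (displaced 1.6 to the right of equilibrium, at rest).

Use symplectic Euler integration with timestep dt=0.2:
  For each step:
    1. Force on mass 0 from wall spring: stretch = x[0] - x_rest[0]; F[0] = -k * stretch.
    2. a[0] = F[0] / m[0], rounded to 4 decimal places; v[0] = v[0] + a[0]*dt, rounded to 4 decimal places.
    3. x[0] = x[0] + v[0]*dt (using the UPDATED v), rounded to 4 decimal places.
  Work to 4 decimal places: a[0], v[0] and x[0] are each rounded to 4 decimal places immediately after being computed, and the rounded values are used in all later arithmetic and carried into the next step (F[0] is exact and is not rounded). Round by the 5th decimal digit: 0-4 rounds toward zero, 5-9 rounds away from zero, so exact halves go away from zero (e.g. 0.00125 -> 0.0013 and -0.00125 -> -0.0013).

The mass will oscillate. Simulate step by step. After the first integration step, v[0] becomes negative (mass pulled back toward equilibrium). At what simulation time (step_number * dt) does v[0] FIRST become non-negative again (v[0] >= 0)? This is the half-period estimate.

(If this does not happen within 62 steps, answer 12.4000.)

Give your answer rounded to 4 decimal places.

Step 0: x=[8.7000] v=[0.0000]
Step 1: x=[8.6225] v=[-0.3874]
Step 2: x=[8.4713] v=[-0.7560]
Step 3: x=[8.2537] v=[-1.0880]
Step 4: x=[7.9802] v=[-1.3673]
Step 5: x=[7.6641] v=[-1.5804]
Step 6: x=[7.3207] v=[-1.7170]
Step 7: x=[6.9666] v=[-1.7704]
Step 8: x=[6.6190] v=[-1.7381]
Step 9: x=[6.2947] v=[-1.6216]
Step 10: x=[6.0094] v=[-1.4266]
Step 11: x=[5.7769] v=[-1.1626]
Step 12: x=[5.6084] v=[-0.8423]
Step 13: x=[5.5122] v=[-0.4812]
Step 14: x=[5.4928] v=[-0.0968]
Step 15: x=[5.5513] v=[0.2923]
First v>=0 after going negative at step 15, time=3.0000

Answer: 3.0000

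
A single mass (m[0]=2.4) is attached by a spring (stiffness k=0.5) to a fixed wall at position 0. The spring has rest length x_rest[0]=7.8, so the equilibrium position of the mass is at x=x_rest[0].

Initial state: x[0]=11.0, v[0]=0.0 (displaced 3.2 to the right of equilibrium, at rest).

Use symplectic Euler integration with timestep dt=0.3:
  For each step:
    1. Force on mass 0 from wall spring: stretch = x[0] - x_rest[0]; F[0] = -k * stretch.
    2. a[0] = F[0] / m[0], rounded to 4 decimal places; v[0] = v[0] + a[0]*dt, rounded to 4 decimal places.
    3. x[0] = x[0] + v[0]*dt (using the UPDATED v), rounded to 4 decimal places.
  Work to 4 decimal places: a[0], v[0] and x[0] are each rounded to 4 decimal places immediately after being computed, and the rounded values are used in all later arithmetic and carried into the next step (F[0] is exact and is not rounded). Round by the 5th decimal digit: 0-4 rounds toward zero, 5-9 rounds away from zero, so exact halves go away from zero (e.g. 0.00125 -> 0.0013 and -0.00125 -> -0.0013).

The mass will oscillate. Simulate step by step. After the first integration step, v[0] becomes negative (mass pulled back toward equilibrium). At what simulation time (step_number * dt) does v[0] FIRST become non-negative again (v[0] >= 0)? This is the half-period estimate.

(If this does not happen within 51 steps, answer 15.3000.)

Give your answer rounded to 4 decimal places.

Step 0: x=[11.0000] v=[0.0000]
Step 1: x=[10.9400] v=[-0.2000]
Step 2: x=[10.8211] v=[-0.3963]
Step 3: x=[10.6456] v=[-0.5851]
Step 4: x=[10.4167] v=[-0.7629]
Step 5: x=[10.1388] v=[-0.9264]
Step 6: x=[9.8170] v=[-1.0726]
Step 7: x=[9.4574] v=[-1.1987]
Step 8: x=[9.0667] v=[-1.3023]
Step 9: x=[8.6523] v=[-1.3815]
Step 10: x=[8.2219] v=[-1.4348]
Step 11: x=[7.7835] v=[-1.4612]
Step 12: x=[7.3454] v=[-1.4602]
Step 13: x=[6.9159] v=[-1.4318]
Step 14: x=[6.5030] v=[-1.3765]
Step 15: x=[6.1144] v=[-1.2954]
Step 16: x=[5.7574] v=[-1.1900]
Step 17: x=[5.4387] v=[-1.0624]
Step 18: x=[5.1643] v=[-0.9148]
Step 19: x=[4.9393] v=[-0.7501]
Step 20: x=[4.7679] v=[-0.5713]
Step 21: x=[4.6534] v=[-0.3818]
Step 22: x=[4.5978] v=[-0.1852]
Step 23: x=[4.6023] v=[0.0149]
First v>=0 after going negative at step 23, time=6.9000

Answer: 6.9000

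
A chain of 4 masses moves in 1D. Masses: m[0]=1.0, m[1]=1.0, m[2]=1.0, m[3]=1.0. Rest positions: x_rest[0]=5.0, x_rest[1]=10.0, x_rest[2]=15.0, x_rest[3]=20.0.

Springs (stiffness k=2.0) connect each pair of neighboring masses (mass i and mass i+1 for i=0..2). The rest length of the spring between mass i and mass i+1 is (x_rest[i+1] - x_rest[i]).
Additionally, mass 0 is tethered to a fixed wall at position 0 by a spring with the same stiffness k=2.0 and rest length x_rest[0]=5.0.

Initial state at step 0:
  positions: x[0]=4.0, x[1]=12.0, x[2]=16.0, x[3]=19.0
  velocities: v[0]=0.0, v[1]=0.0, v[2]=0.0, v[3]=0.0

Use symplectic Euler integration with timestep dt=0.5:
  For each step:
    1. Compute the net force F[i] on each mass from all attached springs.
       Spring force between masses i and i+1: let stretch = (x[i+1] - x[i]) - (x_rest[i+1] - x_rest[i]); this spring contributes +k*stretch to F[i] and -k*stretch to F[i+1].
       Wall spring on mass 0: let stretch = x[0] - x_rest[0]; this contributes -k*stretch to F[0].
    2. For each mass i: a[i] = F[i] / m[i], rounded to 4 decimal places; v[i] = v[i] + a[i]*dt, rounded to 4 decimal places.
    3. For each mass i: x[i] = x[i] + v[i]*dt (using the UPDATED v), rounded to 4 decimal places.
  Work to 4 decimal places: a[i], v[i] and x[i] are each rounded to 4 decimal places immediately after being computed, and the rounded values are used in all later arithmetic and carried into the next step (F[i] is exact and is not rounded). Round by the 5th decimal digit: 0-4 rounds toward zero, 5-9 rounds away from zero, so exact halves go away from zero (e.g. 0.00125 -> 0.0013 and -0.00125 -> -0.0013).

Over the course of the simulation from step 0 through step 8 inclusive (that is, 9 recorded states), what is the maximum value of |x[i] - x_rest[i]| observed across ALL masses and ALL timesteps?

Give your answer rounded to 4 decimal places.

Answer: 2.2538

Derivation:
Step 0: x=[4.0000 12.0000 16.0000 19.0000] v=[0.0000 0.0000 0.0000 0.0000]
Step 1: x=[6.0000 10.0000 15.5000 20.0000] v=[4.0000 -4.0000 -1.0000 2.0000]
Step 2: x=[7.0000 8.7500 14.5000 21.2500] v=[2.0000 -2.5000 -2.0000 2.5000]
Step 3: x=[5.3750 9.5000 14.0000 21.6250] v=[-3.2500 1.5000 -1.0000 0.7500]
Step 4: x=[3.1250 10.4375 15.0625 20.6875] v=[-4.5000 1.8750 2.1250 -1.8750]
Step 5: x=[2.9688 10.0313 16.6250 19.4375] v=[-0.3125 -0.8125 3.1250 -2.5000]
Step 6: x=[4.8594 9.3907 16.2969 19.2813] v=[3.7812 -1.2813 -0.6562 -0.3125]
Step 7: x=[6.5860 9.9375 14.0079 20.1329] v=[3.4531 1.0936 -4.5780 1.7031]
Step 8: x=[6.6953 10.8438 12.7462 20.4220] v=[0.2186 1.8125 -2.5234 0.5781]
Max displacement = 2.2538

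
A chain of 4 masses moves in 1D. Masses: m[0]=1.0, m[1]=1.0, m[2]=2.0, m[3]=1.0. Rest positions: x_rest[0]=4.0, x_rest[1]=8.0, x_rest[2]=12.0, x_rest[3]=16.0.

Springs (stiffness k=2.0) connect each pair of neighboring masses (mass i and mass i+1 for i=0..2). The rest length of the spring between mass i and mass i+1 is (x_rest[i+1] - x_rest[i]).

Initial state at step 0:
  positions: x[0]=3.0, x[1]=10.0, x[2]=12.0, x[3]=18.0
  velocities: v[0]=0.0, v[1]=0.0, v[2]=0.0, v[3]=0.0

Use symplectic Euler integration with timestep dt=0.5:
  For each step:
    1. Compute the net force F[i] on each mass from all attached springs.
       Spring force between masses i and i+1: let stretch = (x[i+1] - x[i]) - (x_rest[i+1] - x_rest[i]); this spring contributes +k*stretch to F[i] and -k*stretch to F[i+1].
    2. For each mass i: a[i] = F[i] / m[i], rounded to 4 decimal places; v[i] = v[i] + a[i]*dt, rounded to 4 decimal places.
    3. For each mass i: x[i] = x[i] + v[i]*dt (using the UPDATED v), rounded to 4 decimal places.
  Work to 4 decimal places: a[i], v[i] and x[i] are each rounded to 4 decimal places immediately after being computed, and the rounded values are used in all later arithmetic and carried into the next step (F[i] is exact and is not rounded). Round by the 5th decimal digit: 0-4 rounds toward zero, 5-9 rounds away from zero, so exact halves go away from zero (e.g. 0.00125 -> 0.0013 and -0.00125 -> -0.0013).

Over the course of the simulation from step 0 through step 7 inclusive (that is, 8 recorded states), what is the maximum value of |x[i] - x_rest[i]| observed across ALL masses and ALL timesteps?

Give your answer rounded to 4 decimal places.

Answer: 3.0000

Derivation:
Step 0: x=[3.0000 10.0000 12.0000 18.0000] v=[0.0000 0.0000 0.0000 0.0000]
Step 1: x=[4.5000 7.5000 13.0000 17.0000] v=[3.0000 -5.0000 2.0000 -2.0000]
Step 2: x=[5.5000 6.2500 13.6250 16.0000] v=[2.0000 -2.5000 1.2500 -2.0000]
Step 3: x=[4.8750 8.3125 13.0000 15.8125] v=[-1.2500 4.1250 -1.2500 -0.3750]
Step 4: x=[3.9688 11.0000 11.9063 16.2188] v=[-1.8125 5.3750 -2.1875 0.8125]
Step 5: x=[4.5782 10.6251 11.6641 16.4688] v=[1.2187 -0.7499 -0.4844 0.5000]
Step 6: x=[6.2110 7.7462 12.3634 16.3165] v=[3.2656 -5.7578 1.3985 -0.3047]
Step 7: x=[6.6114 6.4083 12.8967 16.1876] v=[0.8008 -2.6758 1.0665 -0.2578]
Max displacement = 3.0000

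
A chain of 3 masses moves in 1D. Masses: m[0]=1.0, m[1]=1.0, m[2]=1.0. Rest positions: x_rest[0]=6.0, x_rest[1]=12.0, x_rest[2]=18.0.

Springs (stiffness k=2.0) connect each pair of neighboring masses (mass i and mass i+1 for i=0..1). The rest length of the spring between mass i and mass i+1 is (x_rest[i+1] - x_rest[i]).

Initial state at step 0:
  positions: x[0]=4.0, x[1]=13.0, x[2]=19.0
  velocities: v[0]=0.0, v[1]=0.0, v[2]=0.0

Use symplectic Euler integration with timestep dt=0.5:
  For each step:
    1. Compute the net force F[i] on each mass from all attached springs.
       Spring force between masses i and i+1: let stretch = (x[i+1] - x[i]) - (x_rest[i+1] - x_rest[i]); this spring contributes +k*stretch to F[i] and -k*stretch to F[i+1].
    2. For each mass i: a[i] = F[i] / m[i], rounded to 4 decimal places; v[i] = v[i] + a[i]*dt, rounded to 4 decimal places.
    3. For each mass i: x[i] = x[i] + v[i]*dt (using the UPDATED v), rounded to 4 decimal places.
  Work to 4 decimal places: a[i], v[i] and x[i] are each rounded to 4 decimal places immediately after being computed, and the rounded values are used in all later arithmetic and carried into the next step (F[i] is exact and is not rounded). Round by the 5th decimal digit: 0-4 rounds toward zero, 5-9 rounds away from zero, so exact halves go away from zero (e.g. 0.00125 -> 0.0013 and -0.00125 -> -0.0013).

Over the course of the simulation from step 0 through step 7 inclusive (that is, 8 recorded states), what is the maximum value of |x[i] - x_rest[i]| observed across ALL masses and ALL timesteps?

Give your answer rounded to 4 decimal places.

Answer: 2.1875

Derivation:
Step 0: x=[4.0000 13.0000 19.0000] v=[0.0000 0.0000 0.0000]
Step 1: x=[5.5000 11.5000 19.0000] v=[3.0000 -3.0000 0.0000]
Step 2: x=[7.0000 10.7500 18.2500] v=[3.0000 -1.5000 -1.5000]
Step 3: x=[7.3750 11.8750 16.7500] v=[0.7500 2.2500 -3.0000]
Step 4: x=[7.0000 13.1875 15.8125] v=[-0.7500 2.6250 -1.8750]
Step 5: x=[6.7188 12.7188 16.5625] v=[-0.5625 -0.9375 1.5000]
Step 6: x=[6.4376 11.1719 18.3907] v=[-0.5625 -3.0938 3.6563]
Step 7: x=[5.5235 10.8673 19.6095] v=[-1.8282 -0.6093 2.4375]
Max displacement = 2.1875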